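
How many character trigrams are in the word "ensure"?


Word: "ensure" (length 6)
Number of 3-grams = length - 3 + 1 = 6 - 3 + 1
= 4


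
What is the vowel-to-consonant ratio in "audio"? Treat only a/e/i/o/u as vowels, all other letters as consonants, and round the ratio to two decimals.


Word: "audio"
Vowels (a,e,i,o,u): 4
Consonants: 1
Ratio = 4/1
= 4.00


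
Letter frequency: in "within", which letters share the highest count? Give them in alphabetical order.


Word: "within"
Letter counts:
  'h': 1
  'i': 2
  'n': 1
  't': 1
  'w': 1
Maximum count = 2
Most frequent = 'i' (2 times each)


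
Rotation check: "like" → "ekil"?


Word: "like", Candidate: "ekil"
Method: check if candidate is substring of word+word
"likelike" contains "ekil"? No
Is rotation = No


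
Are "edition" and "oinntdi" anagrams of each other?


Word 1: "edition" → sorted: deiinot
Word 2: "oinntdi" → sorted: diinnot
Same letters? deiinot != diinnot
Anagram = No


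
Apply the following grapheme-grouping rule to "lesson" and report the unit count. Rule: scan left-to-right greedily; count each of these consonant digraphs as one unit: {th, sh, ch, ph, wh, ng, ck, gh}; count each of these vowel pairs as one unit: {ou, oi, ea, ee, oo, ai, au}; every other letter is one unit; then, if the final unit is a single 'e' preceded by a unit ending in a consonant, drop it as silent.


Word: "lesson" (6 letters)
Left-to-right scan:
  (1) 'l' (letter)
  (2) 'e' (letter)
  (3) 's' (letter)
  (4) 's' (letter)
  (5) 'o' (letter)
  (6) 'n' (letter)
Units from scan: 6
Sound units = 6 units


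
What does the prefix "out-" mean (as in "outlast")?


Prefix: out-
As in: outlast -> out- + last
Meaning = surpass


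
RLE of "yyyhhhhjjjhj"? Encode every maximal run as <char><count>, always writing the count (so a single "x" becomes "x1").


String: "yyyhhhhjjjhj"
Scanning for consecutive runs:
  'y' x 3
  'h' x 4
  'j' x 3
  'h' x 1
  'j' x 1
RLE = "y3h4j3h1j1"


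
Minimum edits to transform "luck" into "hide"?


Word 1: "luck" (length 4)
Word 2: "hide" (length 4)
One optimal edit sequence (insert/delete/substitute each cost 1):
  1. substitute 'l' -> 'h'  (+1)
  2. substitute 'u' -> 'i'  (+1)
  3. substitute 'c' -> 'd'  (+1)
  4. substitute 'k' -> 'e'  (+1)
Total edit operations: 4
Edit distance = 4


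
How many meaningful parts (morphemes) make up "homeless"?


Word: "homeless"
Morphemes: home + -less
Each morpheme carries meaning
= 2 morphemes


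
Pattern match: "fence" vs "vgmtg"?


Pattern of "fence": [0, 1, 2, 3, 1]
Pattern of "vgmtg": [0, 1, 2, 3, 1]
Patterns match
Same pattern = Yes


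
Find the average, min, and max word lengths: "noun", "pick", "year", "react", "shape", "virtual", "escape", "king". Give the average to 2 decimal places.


Lengths: "noun"=4, "pick"=4, "year"=4, "react"=5, "shape"=5, "virtual"=7, "escape"=6, "king"=4
Sum = 39, Count = 8
Average = 39/8 = 4.88
= avg=4.88, min=4, max=7


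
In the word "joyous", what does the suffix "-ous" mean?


Suffix: -ous
Example: joyous (joy + -ous)
Meaning = having quality of


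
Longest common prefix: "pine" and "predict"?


Word 1: "pine"
Word 2: "predict"
Comparing from start:
  Pos 0: 'p' == 'p'
  Pos 1: 'i' != 'r' (stop)
LCP = "p" (length 1)


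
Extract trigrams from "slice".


Word: "slice" (length 5)
Number of trigrams = 5 - 3 + 1 = 3
  Position 0: "sli"
  Position 1: "lic"
  Position 2: "ice"
Trigrams = "sli", "lic", "ice"


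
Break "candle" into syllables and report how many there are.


Word: "candle"
Syllable breakdown: can · dle
Counting: 2 parts
= 2 syllables


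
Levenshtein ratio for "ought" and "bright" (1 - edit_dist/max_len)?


Word 1: "ought" (length 5)
Word 2: "bright" (length 6)
One optimal edit sequence:
  1. insert 'b'  (+1)
  2. substitute 'o' -> 'r'  (+1)
  3. substitute 'u' -> 'i'  (+1)
  4. keep 'g'
  5. keep 'h'
  6. keep 't'
Edit distance = 3
Max length = max(5, 6) = 6
Similarity = 1 - 3/6
= 0.5000


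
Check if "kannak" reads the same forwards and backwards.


Word: "kannak"
Reversed: "kannak"
Forward == Backward? kannak == kannak
Palindrome = Yes


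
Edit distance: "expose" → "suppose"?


Word 1: "expose" (length 6)
Word 2: "suppose" (length 7)
One optimal edit sequence (insert/delete/substitute each cost 1):
  1. insert 's'  (+1)
  2. substitute 'e' -> 'u'  (+1)
  3. substitute 'x' -> 'p'  (+1)
  4. keep 'p'
  5. keep 'o'
  6. keep 's'
  7. keep 'e'
Total edit operations: 3
Edit distance = 3


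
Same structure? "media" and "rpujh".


Pattern of "media": [0, 1, 2, 3, 4]
Pattern of "rpujh": [0, 1, 2, 3, 4]
Patterns match
Same pattern = Yes


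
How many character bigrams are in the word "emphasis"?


Word: "emphasis" (length 8)
Number of 2-grams = length - 2 + 1 = 8 - 2 + 1
= 7


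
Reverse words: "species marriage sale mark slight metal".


Original: "species marriage sale mark slight metal"
Words (1..n): species | marriage | sale | mark | slight | metal
Reversed (n..1): metal | slight | mark | sale | marriage | species
Result = "metal slight mark sale marriage species"


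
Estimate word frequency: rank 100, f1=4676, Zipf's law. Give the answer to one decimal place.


Zipf's law: f(r) = f(1) / r
f(1) = 4676
f(100) = 4676 / 100
= 46.8 occurrences


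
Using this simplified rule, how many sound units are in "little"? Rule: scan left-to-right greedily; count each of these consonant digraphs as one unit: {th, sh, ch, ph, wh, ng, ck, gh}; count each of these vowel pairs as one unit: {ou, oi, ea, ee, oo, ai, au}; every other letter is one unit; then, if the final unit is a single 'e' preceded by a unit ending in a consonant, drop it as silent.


Word: "little" (6 letters)
Left-to-right scan:
  (1) 'l' (letter)
  (2) 'i' (letter)
  (3) 't' (letter)
  (4) 't' (letter)
  (5) 'l' (letter)
  (6) 'e' (letter)
Units from scan: 6
Final unit is 'e' after a consonant -> drop as silent (-1)
Sound units = 5 units


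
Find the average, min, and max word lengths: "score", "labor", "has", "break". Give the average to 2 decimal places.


Lengths: "score"=5, "labor"=5, "has"=3, "break"=5
Sum = 18, Count = 4
Average = 18/4 = 4.50
= avg=4.50, min=3, max=5


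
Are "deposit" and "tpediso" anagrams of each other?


Word 1: "deposit" → sorted: deiopst
Word 2: "tpediso" → sorted: deiopst
Same letters? deiopst == deiopst
Anagram = Yes


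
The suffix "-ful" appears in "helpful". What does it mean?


Suffix: -ful
As in: helpful -> help + -ful
Meaning = full of


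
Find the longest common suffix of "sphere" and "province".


Word 1: "sphere"
Word 2: "province"
Comparing from end:
  Pos -1: 'e' == 'e'
  Pos -2: 'r' != 'c' (stop)
LCS = "e" (length 1)


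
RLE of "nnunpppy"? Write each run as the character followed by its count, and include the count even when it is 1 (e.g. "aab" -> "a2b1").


String: "nnunpppy"
Scanning for consecutive runs:
  'n' x 2
  'u' x 1
  'n' x 1
  'p' x 3
  'y' x 1
RLE = "n2u1n1p3y1"


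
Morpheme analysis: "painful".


Word: "painful"
Morphemes: pain / -ful
Each morpheme carries meaning
= 2 morphemes


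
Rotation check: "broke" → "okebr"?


Word: "broke", Candidate: "okebr"
Method: check if candidate is substring of word+word
"brokebroke" contains "okebr"? Yes
Is rotation = Yes


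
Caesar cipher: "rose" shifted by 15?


Word: "rose"
Shift: 15
Each letter → (letter + shift) mod 26:
  'r' (17) + 15 = 6 → 'g'
  'o' (14) + 15 = 3 → 'd'
  's' (18) + 15 = 7 → 'h'
  'e' (4) + 15 = 19 → 't'
Result = "gdht"


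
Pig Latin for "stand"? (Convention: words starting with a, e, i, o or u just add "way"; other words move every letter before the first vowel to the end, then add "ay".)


Word: "stand"
Starts with consonant(s) → move to end, add 'ay'
Consonant cluster: "st"
Pig Latin = "andstay"


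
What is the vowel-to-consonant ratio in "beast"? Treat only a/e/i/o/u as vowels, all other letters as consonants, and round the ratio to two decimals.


Word: "beast"
Vowels (a,e,i,o,u): 2
Consonants: 3
Ratio = 2/3
= 0.67


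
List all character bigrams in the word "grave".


Word: "grave" (length 5)
Number of bigrams = 5 - 2 + 1 = 4
  Position 0: "gr"
  Position 1: "ra"
  Position 2: "av"
  Position 3: "ve"
Bigrams = "gr", "ra", "av", "ve"


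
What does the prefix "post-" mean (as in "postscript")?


Prefix: post-
Example: postscript (post- + script)
Meaning = after


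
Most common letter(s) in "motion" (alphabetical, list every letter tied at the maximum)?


Word: "motion"
Letter counts:
  'i': 1
  'm': 1
  'n': 1
  'o': 2
  't': 1
Maximum count = 2
Most frequent = 'o' (2 times each)


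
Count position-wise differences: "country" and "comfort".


Comparing character by character (same length = 7):
  Pos 0: 'c' vs 'c' =
  Pos 1: 'o' vs 'o' =
  Pos 2: 'u' vs 'm' !=
  Pos 3: 'n' vs 'f' !=
  Pos 4: 't' vs 'o' !=
  Pos 5: 'r' vs 'r' =
  Pos 6: 'y' vs 't' !=
Hamming distance = 4


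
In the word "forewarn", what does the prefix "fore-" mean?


Prefix: fore-
Example: forewarn = fore- + warn
Meaning = before


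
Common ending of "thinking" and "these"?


Word 1: "thinking"
Word 2: "these"
Comparing from end:
  Pos -1: 'g' != 'e' (stop)
LCS = "" (length 0)


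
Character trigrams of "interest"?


Word: "interest" (length 8)
Number of trigrams = 8 - 3 + 1 = 6
  Position 0: "int"
  Position 1: "nte"
  Position 2: "ter"
  Position 3: "ere"
  Position 4: "res"
  Position 5: "est"
Trigrams = "int", "nte", "ter", "ere", "res", "est"


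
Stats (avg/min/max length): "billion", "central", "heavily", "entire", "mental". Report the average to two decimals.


Lengths: "billion"=7, "central"=7, "heavily"=7, "entire"=6, "mental"=6
Sum = 33, Count = 5
Average = 33/5 = 6.60
= avg=6.60, min=6, max=7


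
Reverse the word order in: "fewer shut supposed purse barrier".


Original: "fewer shut supposed purse barrier"
Words (1..n): fewer | shut | supposed | purse | barrier
Reversed (n..1): barrier | purse | supposed | shut | fewer
Result = "barrier purse supposed shut fewer"


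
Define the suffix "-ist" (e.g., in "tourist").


Suffix: -ist
Example: tourist = tour + -ist
Meaning = one who practices


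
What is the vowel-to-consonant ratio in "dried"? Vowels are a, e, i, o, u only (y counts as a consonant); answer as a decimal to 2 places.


Word: "dried"
Vowels (a,e,i,o,u): 2
Consonants: 3
Ratio = 2/3
= 0.67


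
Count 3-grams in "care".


Word: "care" (length 4)
Number of 3-grams = length - 3 + 1 = 4 - 3 + 1
= 2


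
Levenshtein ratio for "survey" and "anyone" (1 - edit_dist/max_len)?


Word 1: "survey" (length 6)
Word 2: "anyone" (length 6)
One optimal edit sequence:
  1. substitute 's' -> 'a'  (+1)
  2. substitute 'u' -> 'n'  (+1)
  3. substitute 'r' -> 'y'  (+1)
  4. substitute 'v' -> 'o'  (+1)
  5. substitute 'e' -> 'n'  (+1)
  6. substitute 'y' -> 'e'  (+1)
Edit distance = 6
Max length = max(6, 6) = 6
Similarity = 1 - 6/6
= 0.0000


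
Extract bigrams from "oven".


Word: "oven" (length 4)
Number of bigrams = 4 - 2 + 1 = 3
  Position 0: "ov"
  Position 1: "ve"
  Position 2: "en"
Bigrams = "ov", "ve", "en"


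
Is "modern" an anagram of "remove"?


Word 1: "remove" → sorted: eemorv
Word 2: "modern" → sorted: demnor
Same letters? eemorv != demnor
Anagram = No


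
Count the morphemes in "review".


Word: "review"
Morphemes: re- | view
Each morpheme carries meaning
= 2 morphemes


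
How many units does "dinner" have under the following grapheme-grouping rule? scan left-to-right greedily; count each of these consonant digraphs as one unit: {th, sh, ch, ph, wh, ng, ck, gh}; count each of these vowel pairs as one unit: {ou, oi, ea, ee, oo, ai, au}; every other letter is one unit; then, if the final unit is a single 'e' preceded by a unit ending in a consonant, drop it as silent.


Word: "dinner" (6 letters)
Left-to-right scan:
  [1] 'd' (letter)
  [2] 'i' (letter)
  [3] 'n' (letter)
  [4] 'n' (letter)
  [5] 'e' (letter)
  [6] 'r' (letter)
Units from scan: 6
Sound units = 6 units


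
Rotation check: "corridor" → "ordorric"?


Word: "corridor", Candidate: "ordorric"
Method: check if candidate is substring of word+word
"corridorcorridor" contains "ordorric"? No
Is rotation = No


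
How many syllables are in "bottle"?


Word: "bottle"
Syllable breakdown: bot / tle
Counting: 2 parts
= 2 syllables


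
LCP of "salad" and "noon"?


Word 1: "salad"
Word 2: "noon"
Comparing from start:
  Pos 0: 's' != 'n' (stop)
LCP = "" (length 0)


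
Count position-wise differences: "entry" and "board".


Comparing character by character (same length = 5):
  Pos 0: 'e' vs 'b' !=
  Pos 1: 'n' vs 'o' !=
  Pos 2: 't' vs 'a' !=
  Pos 3: 'r' vs 'r' =
  Pos 4: 'y' vs 'd' !=
Hamming distance = 4


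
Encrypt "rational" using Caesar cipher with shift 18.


Word: "rational"
Shift: 18
Each letter → (letter + shift) mod 26:
  'r' (17) + 18 = 9 → 'j'
  'a' (0) + 18 = 18 → 's'
  't' (19) + 18 = 11 → 'l'
  'i' (8) + 18 = 0 → 'a'
  'o' (14) + 18 = 6 → 'g'
  'n' (13) + 18 = 5 → 'f'
  'a' (0) + 18 = 18 → 's'
  'l' (11) + 18 = 3 → 'd'
Result = "jslagfsd"


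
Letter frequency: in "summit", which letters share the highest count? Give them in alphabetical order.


Word: "summit"
Letter counts:
  'i': 1
  'm': 2
  's': 1
  't': 1
  'u': 1
Maximum count = 2
Most frequent = 'm' (2 times each)


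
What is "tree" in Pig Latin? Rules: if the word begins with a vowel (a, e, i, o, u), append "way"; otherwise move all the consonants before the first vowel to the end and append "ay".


Word: "tree"
Starts with consonant(s) → move to end, add 'ay'
Consonant cluster: "tr"
Pig Latin = "eetray"


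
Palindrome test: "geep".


Word: "geep"
Reversed: "peeg"
Forward == Backward? geep != peeg
Palindrome = No


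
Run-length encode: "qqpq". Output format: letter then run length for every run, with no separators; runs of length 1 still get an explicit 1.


String: "qqpq"
Scanning for consecutive runs:
  'q' x 2
  'p' x 1
  'q' x 1
RLE = "q2p1q1"


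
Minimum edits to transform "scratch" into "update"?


Word 1: "scratch" (length 7)
Word 2: "update" (length 6)
One optimal edit sequence (insert/delete/substitute each cost 1):
  1. substitute 's' -> 'u'  (+1)
  2. substitute 'c' -> 'p'  (+1)
  3. substitute 'r' -> 'd'  (+1)
  4. keep 'a'
  5. keep 't'
  6. delete 'c'  (+1)
  7. substitute 'h' -> 'e'  (+1)
Total edit operations: 5
Edit distance = 5


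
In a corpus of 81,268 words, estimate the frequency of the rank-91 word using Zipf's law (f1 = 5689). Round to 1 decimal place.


Zipf's law: f(r) = f(1) / r
f(1) = 5689
f(91) = 5689 / 91
= 62.5 occurrences


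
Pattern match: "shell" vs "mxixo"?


Pattern of "shell": [0, 1, 2, 3, 3]
Pattern of "mxixo": [0, 1, 2, 1, 3]
Patterns do not match
Same pattern = No


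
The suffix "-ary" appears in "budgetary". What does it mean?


Suffix: -ary
Example: budgetary = budget + -ary
Meaning = relating to


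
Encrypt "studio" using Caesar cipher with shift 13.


Word: "studio"
Shift: 13
Each letter → (letter + shift) mod 26:
  's' (18) + 13 = 5 → 'f'
  't' (19) + 13 = 6 → 'g'
  'u' (20) + 13 = 7 → 'h'
  'd' (3) + 13 = 16 → 'q'
  'i' (8) + 13 = 21 → 'v'
  'o' (14) + 13 = 1 → 'b'
Result = "fghqvb"


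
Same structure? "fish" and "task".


Pattern of "fish": [0, 1, 2, 3]
Pattern of "task": [0, 1, 2, 3]
Patterns match
Same pattern = Yes


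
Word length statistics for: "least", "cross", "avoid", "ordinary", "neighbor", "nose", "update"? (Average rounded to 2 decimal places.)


Lengths: "least"=5, "cross"=5, "avoid"=5, "ordinary"=8, "neighbor"=8, "nose"=4, "update"=6
Sum = 41, Count = 7
Average = 41/7 = 5.86
= avg=5.86, min=4, max=8


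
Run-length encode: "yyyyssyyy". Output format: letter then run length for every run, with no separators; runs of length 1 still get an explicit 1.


String: "yyyyssyyy"
Scanning for consecutive runs:
  'y' x 4
  's' x 2
  'y' x 3
RLE = "y4s2y3"


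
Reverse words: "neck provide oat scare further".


Original: "neck provide oat scare further"
Words (1..n): neck | provide | oat | scare | further
Reversed (n..1): further | scare | oat | provide | neck
Result = "further scare oat provide neck"


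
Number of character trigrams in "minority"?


Word: "minority" (length 8)
Number of 3-grams = length - 3 + 1 = 8 - 3 + 1
= 6


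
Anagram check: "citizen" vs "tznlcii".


Word 1: "citizen" → sorted: ceiintz
Word 2: "tznlcii" → sorted: ciilntz
Same letters? ceiintz != ciilntz
Anagram = No


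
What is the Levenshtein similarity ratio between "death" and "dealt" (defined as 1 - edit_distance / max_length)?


Word 1: "death" (length 5)
Word 2: "dealt" (length 5)
One optimal edit sequence:
  1. keep 'd'
  2. keep 'e'
  3. keep 'a'
  4. substitute 't' -> 'l'  (+1)
  5. substitute 'h' -> 't'  (+1)
Edit distance = 2
Max length = max(5, 5) = 5
Similarity = 1 - 2/5
= 0.6000


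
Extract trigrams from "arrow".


Word: "arrow" (length 5)
Number of trigrams = 5 - 3 + 1 = 3
  Position 0: "arr"
  Position 1: "rro"
  Position 2: "row"
Trigrams = "arr", "rro", "row"


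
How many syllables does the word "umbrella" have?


Word: "umbrella"
Syllable breakdown: um | brel | la
Counting: 3 parts
= 3 syllables


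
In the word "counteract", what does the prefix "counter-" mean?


Prefix: counter-
Example: counteract = counter- + act
Meaning = against / opposite


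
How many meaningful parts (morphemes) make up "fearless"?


Word: "fearless"
Morphemes: fear / -less
Each morpheme carries meaning
= 2 morphemes


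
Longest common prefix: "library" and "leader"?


Word 1: "library"
Word 2: "leader"
Comparing from start:
  Pos 0: 'l' == 'l'
  Pos 1: 'i' != 'e' (stop)
LCP = "l" (length 1)


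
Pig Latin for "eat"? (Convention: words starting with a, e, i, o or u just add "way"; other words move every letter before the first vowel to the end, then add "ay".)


Word: "eat"
Starts with vowel → add 'way'
Pig Latin = "eatway"


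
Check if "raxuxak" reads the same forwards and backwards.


Word: "raxuxak"
Reversed: "kaxuxar"
Forward == Backward? raxuxak != kaxuxar
Palindrome = No


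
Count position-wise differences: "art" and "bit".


Comparing character by character (same length = 3):
  Pos 0: 'a' vs 'b' !=
  Pos 1: 'r' vs 'i' !=
  Pos 2: 't' vs 't' =
Hamming distance = 2


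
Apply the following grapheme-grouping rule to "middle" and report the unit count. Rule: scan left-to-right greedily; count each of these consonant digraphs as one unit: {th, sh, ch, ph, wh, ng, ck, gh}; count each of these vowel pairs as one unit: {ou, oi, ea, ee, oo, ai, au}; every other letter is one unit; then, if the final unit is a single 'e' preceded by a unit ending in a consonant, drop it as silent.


Word: "middle" (6 letters)
Left-to-right scan:
  1. 'm' (letter)
  2. 'i' (letter)
  3. 'd' (letter)
  4. 'd' (letter)
  5. 'l' (letter)
  6. 'e' (letter)
Units from scan: 6
Final unit is 'e' after a consonant -> drop as silent (-1)
Sound units = 5 units


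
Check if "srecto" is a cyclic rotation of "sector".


Word: "sector", Candidate: "srecto"
Method: check if candidate is substring of word+word
"sectorsector" contains "srecto"? No
Is rotation = No


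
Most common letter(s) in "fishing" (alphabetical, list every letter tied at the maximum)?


Word: "fishing"
Letter counts:
  'f': 1
  'g': 1
  'h': 1
  'i': 2
  'n': 1
  's': 1
Maximum count = 2
Most frequent = 'i' (2 times each)


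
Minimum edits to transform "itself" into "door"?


Word 1: "itself" (length 6)
Word 2: "door" (length 4)
One optimal edit sequence (insert/delete/substitute each cost 1):
  1. delete 'i'  (+1)
  2. delete 't'  (+1)
  3. substitute 's' -> 'd'  (+1)
  4. substitute 'e' -> 'o'  (+1)
  5. substitute 'l' -> 'o'  (+1)
  6. substitute 'f' -> 'r'  (+1)
Total edit operations: 6
Edit distance = 6


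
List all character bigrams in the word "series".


Word: "series" (length 6)
Number of bigrams = 6 - 2 + 1 = 5
  Position 0: "se"
  Position 1: "er"
  Position 2: "ri"
  Position 3: "ie"
  Position 4: "es"
Bigrams = "se", "er", "ri", "ie", "es"


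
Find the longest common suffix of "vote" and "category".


Word 1: "vote"
Word 2: "category"
Comparing from end:
  Pos -1: 'e' != 'y' (stop)
LCS = "" (length 0)


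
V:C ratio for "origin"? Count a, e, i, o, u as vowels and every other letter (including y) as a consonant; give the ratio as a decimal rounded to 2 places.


Word: "origin"
Vowels (a,e,i,o,u): 3
Consonants: 3
Ratio = 3/3
= 1.00


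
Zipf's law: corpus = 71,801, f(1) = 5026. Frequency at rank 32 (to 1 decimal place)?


Zipf's law: f(r) = f(1) / r
f(1) = 5026
f(32) = 5026 / 32
= 157.1 occurrences


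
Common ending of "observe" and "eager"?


Word 1: "observe"
Word 2: "eager"
Comparing from end:
  Pos -1: 'e' != 'r' (stop)
LCS = "" (length 0)


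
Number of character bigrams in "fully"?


Word: "fully" (length 5)
Number of 2-grams = length - 2 + 1 = 5 - 2 + 1
= 4


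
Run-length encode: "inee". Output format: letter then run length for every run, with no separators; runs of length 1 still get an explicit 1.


String: "inee"
Scanning for consecutive runs:
  'i' x 1
  'n' x 1
  'e' x 2
RLE = "i1n1e2"


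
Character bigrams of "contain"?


Word: "contain" (length 7)
Number of bigrams = 7 - 2 + 1 = 6
  Position 0: "co"
  Position 1: "on"
  Position 2: "nt"
  Position 3: "ta"
  Position 4: "ai"
  Position 5: "in"
Bigrams = "co", "on", "nt", "ta", "ai", "in"


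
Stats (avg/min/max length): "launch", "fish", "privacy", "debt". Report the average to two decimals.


Lengths: "launch"=6, "fish"=4, "privacy"=7, "debt"=4
Sum = 21, Count = 4
Average = 21/4 = 5.25
= avg=5.25, min=4, max=7


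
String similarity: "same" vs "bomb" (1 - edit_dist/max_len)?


Word 1: "same" (length 4)
Word 2: "bomb" (length 4)
One optimal edit sequence:
  1. substitute 's' -> 'b'  (+1)
  2. substitute 'a' -> 'o'  (+1)
  3. keep 'm'
  4. substitute 'e' -> 'b'  (+1)
Edit distance = 3
Max length = max(4, 4) = 4
Similarity = 1 - 3/4
= 0.2500


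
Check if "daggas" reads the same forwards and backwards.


Word: "daggas"
Reversed: "saggad"
Forward == Backward? daggas != saggad
Palindrome = No


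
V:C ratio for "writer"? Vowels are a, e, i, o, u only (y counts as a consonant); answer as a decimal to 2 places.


Word: "writer"
Vowels (a,e,i,o,u): 2
Consonants: 4
Ratio = 2/4
= 0.50


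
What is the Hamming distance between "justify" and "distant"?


Comparing character by character (same length = 7):
  Pos 0: 'j' vs 'd' !=
  Pos 1: 'u' vs 'i' !=
  Pos 2: 's' vs 's' =
  Pos 3: 't' vs 't' =
  Pos 4: 'i' vs 'a' !=
  Pos 5: 'f' vs 'n' !=
  Pos 6: 'y' vs 't' !=
Hamming distance = 5


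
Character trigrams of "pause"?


Word: "pause" (length 5)
Number of trigrams = 5 - 3 + 1 = 3
  Position 0: "pau"
  Position 1: "aus"
  Position 2: "use"
Trigrams = "pau", "aus", "use"


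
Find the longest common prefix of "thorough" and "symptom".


Word 1: "thorough"
Word 2: "symptom"
Comparing from start:
  Pos 0: 't' != 's' (stop)
LCP = "" (length 0)


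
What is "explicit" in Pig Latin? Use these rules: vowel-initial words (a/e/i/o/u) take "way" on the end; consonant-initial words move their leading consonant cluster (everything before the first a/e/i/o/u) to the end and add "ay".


Word: "explicit"
Starts with vowel → add 'way'
Pig Latin = "explicitway"


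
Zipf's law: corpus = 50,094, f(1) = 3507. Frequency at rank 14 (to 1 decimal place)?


Zipf's law: f(r) = f(1) / r
f(1) = 3507
f(14) = 3507 / 14
= 250.5 occurrences


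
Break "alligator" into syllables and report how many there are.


Word: "alligator"
Syllable breakdown: al | li | ga | tor
Counting: 4 parts
= 4 syllables


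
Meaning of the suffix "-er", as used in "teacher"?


Suffix: -er
Example: teacher (teach + -er)
Meaning = one who / more


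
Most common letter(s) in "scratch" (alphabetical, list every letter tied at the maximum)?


Word: "scratch"
Letter counts:
  'a': 1
  'c': 2
  'h': 1
  'r': 1
  's': 1
  't': 1
Maximum count = 2
Most frequent = 'c' (2 times each)


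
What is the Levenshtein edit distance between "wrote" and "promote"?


Word 1: "wrote" (length 5)
Word 2: "promote" (length 7)
One optimal edit sequence (insert/delete/substitute each cost 1):
  1. substitute 'w' -> 'p'  (+1)
  2. keep 'r'
  3. insert 'o'  (+1)
  4. insert 'm'  (+1)
  5. keep 'o'
  6. keep 't'
  7. keep 'e'
Total edit operations: 3
Edit distance = 3


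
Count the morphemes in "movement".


Word: "movement"
Morphemes: move | -ment
Each morpheme carries meaning
= 2 morphemes


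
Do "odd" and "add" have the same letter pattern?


Pattern of "odd": [0, 1, 1]
Pattern of "add": [0, 1, 1]
Patterns match
Same pattern = Yes


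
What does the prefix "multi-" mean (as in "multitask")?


Prefix: multi-
Example: multitask (multi- + task)
Meaning = many


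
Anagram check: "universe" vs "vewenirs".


Word 1: "universe" → sorted: eeinrsuv
Word 2: "vewenirs" → sorted: eeinrsvw
Same letters? eeinrsuv != eeinrsvw
Anagram = No


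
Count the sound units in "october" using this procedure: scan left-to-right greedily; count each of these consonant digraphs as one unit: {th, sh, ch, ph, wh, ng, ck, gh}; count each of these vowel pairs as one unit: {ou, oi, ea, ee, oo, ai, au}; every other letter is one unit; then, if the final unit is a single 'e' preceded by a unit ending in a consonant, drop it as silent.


Word: "october" (7 letters)
Left-to-right scan:
  [1] 'o' (letter)
  [2] 'c' (letter)
  [3] 't' (letter)
  [4] 'o' (letter)
  [5] 'b' (letter)
  [6] 'e' (letter)
  [7] 'r' (letter)
Units from scan: 7
Sound units = 7 units


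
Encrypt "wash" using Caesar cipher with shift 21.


Word: "wash"
Shift: 21
Each letter → (letter + shift) mod 26:
  'w' (22) + 21 = 17 → 'r'
  'a' (0) + 21 = 21 → 'v'
  's' (18) + 21 = 13 → 'n'
  'h' (7) + 21 = 2 → 'c'
Result = "rvnc"


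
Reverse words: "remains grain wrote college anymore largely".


Original: "remains grain wrote college anymore largely"
Words (1..n): remains | grain | wrote | college | anymore | largely
Reversed (n..1): largely | anymore | college | wrote | grain | remains
Result = "largely anymore college wrote grain remains"


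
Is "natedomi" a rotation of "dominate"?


Word: "dominate", Candidate: "natedomi"
Method: check if candidate is substring of word+word
"dominatedominate" contains "natedomi"? Yes
Is rotation = Yes


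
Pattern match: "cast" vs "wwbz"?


Pattern of "cast": [0, 1, 2, 3]
Pattern of "wwbz": [0, 0, 1, 2]
Patterns do not match
Same pattern = No


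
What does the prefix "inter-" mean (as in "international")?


Prefix: inter-
As in: international -> inter- + national
Meaning = between


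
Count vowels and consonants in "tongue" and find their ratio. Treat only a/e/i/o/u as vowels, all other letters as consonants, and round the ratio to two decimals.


Word: "tongue"
Vowels (a,e,i,o,u): 3
Consonants: 3
Ratio = 3/3
= 1.00


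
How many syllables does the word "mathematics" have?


Word: "mathematics"
Syllable breakdown: math | e | mat | ics
Counting: 4 parts
= 4 syllables


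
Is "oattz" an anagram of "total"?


Word 1: "total" → sorted: alott
Word 2: "oattz" → sorted: aottz
Same letters? alott != aottz
Anagram = No


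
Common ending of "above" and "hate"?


Word 1: "above"
Word 2: "hate"
Comparing from end:
  Pos -1: 'e' == 'e'
  Pos -2: 'v' != 't' (stop)
LCS = "e" (length 1)


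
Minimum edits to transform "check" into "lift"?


Word 1: "check" (length 5)
Word 2: "lift" (length 4)
One optimal edit sequence (insert/delete/substitute each cost 1):
  1. delete 'c'  (+1)
  2. substitute 'h' -> 'l'  (+1)
  3. substitute 'e' -> 'i'  (+1)
  4. substitute 'c' -> 'f'  (+1)
  5. substitute 'k' -> 't'  (+1)
Total edit operations: 5
Edit distance = 5


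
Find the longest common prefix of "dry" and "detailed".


Word 1: "dry"
Word 2: "detailed"
Comparing from start:
  Pos 0: 'd' == 'd'
  Pos 1: 'r' != 'e' (stop)
LCP = "d" (length 1)


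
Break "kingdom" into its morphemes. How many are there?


Word: "kingdom"
Morphemes: king + -dom
Each morpheme carries meaning
= 2 morphemes


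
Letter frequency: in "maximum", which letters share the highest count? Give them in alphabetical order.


Word: "maximum"
Letter counts:
  'a': 1
  'i': 1
  'm': 3
  'u': 1
  'x': 1
Maximum count = 3
Most frequent = 'm' (3 times each)


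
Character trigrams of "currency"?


Word: "currency" (length 8)
Number of trigrams = 8 - 3 + 1 = 6
  Position 0: "cur"
  Position 1: "urr"
  Position 2: "rre"
  Position 3: "ren"
  Position 4: "enc"
  Position 5: "ncy"
Trigrams = "cur", "urr", "rre", "ren", "enc", "ncy"


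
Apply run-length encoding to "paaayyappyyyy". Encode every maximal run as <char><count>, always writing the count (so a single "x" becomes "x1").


String: "paaayyappyyyy"
Scanning for consecutive runs:
  'p' x 1
  'a' x 3
  'y' x 2
  'a' x 1
  'p' x 2
  'y' x 4
RLE = "p1a3y2a1p2y4"


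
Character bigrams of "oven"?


Word: "oven" (length 4)
Number of bigrams = 4 - 2 + 1 = 3
  Position 0: "ov"
  Position 1: "ve"
  Position 2: "en"
Bigrams = "ov", "ve", "en"


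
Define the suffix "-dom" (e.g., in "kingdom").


Suffix: -dom
Example: kingdom = king + -dom
Meaning = state / realm


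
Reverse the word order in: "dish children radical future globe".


Original: "dish children radical future globe"
Words (1..n): dish | children | radical | future | globe
Reversed (n..1): globe | future | radical | children | dish
Result = "globe future radical children dish"


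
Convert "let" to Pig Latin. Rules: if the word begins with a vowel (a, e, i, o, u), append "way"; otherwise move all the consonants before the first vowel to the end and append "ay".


Word: "let"
Starts with consonant(s) → move to end, add 'ay'
Consonant cluster: "l"
Pig Latin = "etlay"


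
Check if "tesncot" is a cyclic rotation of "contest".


Word: "contest", Candidate: "tesncot"
Method: check if candidate is substring of word+word
"contestcontest" contains "tesncot"? No
Is rotation = No


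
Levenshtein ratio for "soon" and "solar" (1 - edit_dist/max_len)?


Word 1: "soon" (length 4)
Word 2: "solar" (length 5)
One optimal edit sequence:
  1. keep 's'
  2. keep 'o'
  3. insert 'l'  (+1)
  4. substitute 'o' -> 'a'  (+1)
  5. substitute 'n' -> 'r'  (+1)
Edit distance = 3
Max length = max(4, 5) = 5
Similarity = 1 - 3/5
= 0.4000


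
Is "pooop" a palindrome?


Word: "pooop"
Reversed: "pooop"
Forward == Backward? pooop == pooop
Palindrome = Yes


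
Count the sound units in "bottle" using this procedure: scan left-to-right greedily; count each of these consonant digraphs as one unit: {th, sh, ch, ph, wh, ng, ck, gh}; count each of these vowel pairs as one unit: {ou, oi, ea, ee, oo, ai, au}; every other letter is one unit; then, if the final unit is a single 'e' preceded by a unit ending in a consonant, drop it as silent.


Word: "bottle" (6 letters)
Left-to-right scan:
  [1] 'b' (letter)
  [2] 'o' (letter)
  [3] 't' (letter)
  [4] 't' (letter)
  [5] 'l' (letter)
  [6] 'e' (letter)
Units from scan: 6
Final unit is 'e' after a consonant -> drop as silent (-1)
Sound units = 5 units


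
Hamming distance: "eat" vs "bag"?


Comparing character by character (same length = 3):
  Pos 0: 'e' vs 'b' !=
  Pos 1: 'a' vs 'a' =
  Pos 2: 't' vs 'g' !=
Hamming distance = 2


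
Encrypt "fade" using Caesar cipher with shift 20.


Word: "fade"
Shift: 20
Each letter → (letter + shift) mod 26:
  'f' (5) + 20 = 25 → 'z'
  'a' (0) + 20 = 20 → 'u'
  'd' (3) + 20 = 23 → 'x'
  'e' (4) + 20 = 24 → 'y'
Result = "zuxy"


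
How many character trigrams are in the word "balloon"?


Word: "balloon" (length 7)
Number of 3-grams = length - 3 + 1 = 7 - 3 + 1
= 5


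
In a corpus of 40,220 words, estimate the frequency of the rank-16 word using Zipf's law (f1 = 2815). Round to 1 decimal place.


Zipf's law: f(r) = f(1) / r
f(1) = 2815
f(16) = 2815 / 16
= 175.9 occurrences


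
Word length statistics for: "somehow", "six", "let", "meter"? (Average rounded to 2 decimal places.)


Lengths: "somehow"=7, "six"=3, "let"=3, "meter"=5
Sum = 18, Count = 4
Average = 18/4 = 4.50
= avg=4.50, min=3, max=7


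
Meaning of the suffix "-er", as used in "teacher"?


Suffix: -er
As in: teacher -> teach + -er
Meaning = one who / more


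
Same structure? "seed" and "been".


Pattern of "seed": [0, 1, 1, 2]
Pattern of "been": [0, 1, 1, 2]
Patterns match
Same pattern = Yes


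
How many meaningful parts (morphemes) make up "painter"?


Word: "painter"
Morphemes: paint | -er
Each morpheme carries meaning
= 2 morphemes


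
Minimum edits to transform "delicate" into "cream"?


Word 1: "delicate" (length 8)
Word 2: "cream" (length 5)
One optimal edit sequence (insert/delete/substitute each cost 1):
  1. delete 'd'  (+1)
  2. delete 'e'  (+1)
  3. substitute 'l' -> 'c'  (+1)
  4. substitute 'i' -> 'r'  (+1)
  5. substitute 'c' -> 'e'  (+1)
  6. keep 'a'
  7. delete 't'  (+1)
  8. substitute 'e' -> 'm'  (+1)
Total edit operations: 7
Edit distance = 7


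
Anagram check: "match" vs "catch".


Word 1: "match" → sorted: achmt
Word 2: "catch" → sorted: accht
Same letters? achmt != accht
Anagram = No


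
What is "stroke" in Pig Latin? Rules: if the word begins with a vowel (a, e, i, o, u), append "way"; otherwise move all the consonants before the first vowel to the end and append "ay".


Word: "stroke"
Starts with consonant(s) → move to end, add 'ay'
Consonant cluster: "str"
Pig Latin = "okestray"


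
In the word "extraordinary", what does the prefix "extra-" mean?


Prefix: extra-
Example: extraordinary = extra- + ordinary
Meaning = beyond


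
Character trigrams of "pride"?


Word: "pride" (length 5)
Number of trigrams = 5 - 3 + 1 = 3
  Position 0: "pri"
  Position 1: "rid"
  Position 2: "ide"
Trigrams = "pri", "rid", "ide"


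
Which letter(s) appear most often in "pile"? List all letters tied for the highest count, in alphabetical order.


Word: "pile"
Letter counts:
  'e': 1
  'i': 1
  'l': 1
  'p': 1
Maximum count = 1
Most frequent = 'e', 'i', 'l', 'p' (1 time each)


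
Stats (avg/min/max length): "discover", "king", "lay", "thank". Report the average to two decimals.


Lengths: "discover"=8, "king"=4, "lay"=3, "thank"=5
Sum = 20, Count = 4
Average = 20/4 = 5.00
= avg=5.00, min=3, max=8


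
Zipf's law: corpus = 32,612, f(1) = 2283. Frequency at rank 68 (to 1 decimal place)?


Zipf's law: f(r) = f(1) / r
f(1) = 2283
f(68) = 2283 / 68
= 33.6 occurrences


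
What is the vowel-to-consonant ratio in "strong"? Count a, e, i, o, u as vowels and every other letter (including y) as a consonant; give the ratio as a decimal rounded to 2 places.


Word: "strong"
Vowels (a,e,i,o,u): 1
Consonants: 5
Ratio = 1/5
= 0.20


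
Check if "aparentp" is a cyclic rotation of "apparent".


Word: "apparent", Candidate: "aparentp"
Method: check if candidate is substring of word+word
"apparentapparent" contains "aparentp"? No
Is rotation = No


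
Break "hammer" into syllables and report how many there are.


Word: "hammer"
Syllable breakdown: ham / mer
Counting: 2 parts
= 2 syllables


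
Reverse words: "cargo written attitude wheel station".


Original: "cargo written attitude wheel station"
Words (1..n): cargo | written | attitude | wheel | station
Reversed (n..1): station | wheel | attitude | written | cargo
Result = "station wheel attitude written cargo"


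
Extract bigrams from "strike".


Word: "strike" (length 6)
Number of bigrams = 6 - 2 + 1 = 5
  Position 0: "st"
  Position 1: "tr"
  Position 2: "ri"
  Position 3: "ik"
  Position 4: "ke"
Bigrams = "st", "tr", "ri", "ik", "ke"


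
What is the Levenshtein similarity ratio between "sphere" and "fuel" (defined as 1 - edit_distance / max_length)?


Word 1: "sphere" (length 6)
Word 2: "fuel" (length 4)
One optimal edit sequence:
  1. delete 's'  (+1)
  2. substitute 'p' -> 'f'  (+1)
  3. substitute 'h' -> 'u'  (+1)
  4. keep 'e'
  5. delete 'r'  (+1)
  6. substitute 'e' -> 'l'  (+1)
Edit distance = 5
Max length = max(6, 4) = 6
Similarity = 1 - 5/6
= 0.1667


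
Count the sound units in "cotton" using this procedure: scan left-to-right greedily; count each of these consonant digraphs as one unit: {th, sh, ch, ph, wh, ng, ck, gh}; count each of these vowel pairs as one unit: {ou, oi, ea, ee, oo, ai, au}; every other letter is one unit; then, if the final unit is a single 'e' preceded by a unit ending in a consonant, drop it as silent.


Word: "cotton" (6 letters)
Left-to-right scan:
  1. 'c' (letter)
  2. 'o' (letter)
  3. 't' (letter)
  4. 't' (letter)
  5. 'o' (letter)
  6. 'n' (letter)
Units from scan: 6
Sound units = 6 units


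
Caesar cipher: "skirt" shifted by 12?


Word: "skirt"
Shift: 12
Each letter → (letter + shift) mod 26:
  's' (18) + 12 = 4 → 'e'
  'k' (10) + 12 = 22 → 'w'
  'i' (8) + 12 = 20 → 'u'
  'r' (17) + 12 = 3 → 'd'
  't' (19) + 12 = 5 → 'f'
Result = "ewudf"


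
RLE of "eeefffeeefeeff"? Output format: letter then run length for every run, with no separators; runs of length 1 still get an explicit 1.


String: "eeefffeeefeeff"
Scanning for consecutive runs:
  'e' x 3
  'f' x 3
  'e' x 3
  'f' x 1
  'e' x 2
  'f' x 2
RLE = "e3f3e3f1e2f2"


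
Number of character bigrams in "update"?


Word: "update" (length 6)
Number of 2-grams = length - 2 + 1 = 6 - 2 + 1
= 5


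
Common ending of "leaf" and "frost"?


Word 1: "leaf"
Word 2: "frost"
Comparing from end:
  Pos -1: 'f' != 't' (stop)
LCS = "" (length 0)


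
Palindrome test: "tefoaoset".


Word: "tefoaoset"
Reversed: "tesoaofet"
Forward == Backward? tefoaoset != tesoaofet
Palindrome = No


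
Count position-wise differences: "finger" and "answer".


Comparing character by character (same length = 6):
  Pos 0: 'f' vs 'a' !=
  Pos 1: 'i' vs 'n' !=
  Pos 2: 'n' vs 's' !=
  Pos 3: 'g' vs 'w' !=
  Pos 4: 'e' vs 'e' =
  Pos 5: 'r' vs 'r' =
Hamming distance = 4


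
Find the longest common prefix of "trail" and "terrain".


Word 1: "trail"
Word 2: "terrain"
Comparing from start:
  Pos 0: 't' == 't'
  Pos 1: 'r' != 'e' (stop)
LCP = "t" (length 1)


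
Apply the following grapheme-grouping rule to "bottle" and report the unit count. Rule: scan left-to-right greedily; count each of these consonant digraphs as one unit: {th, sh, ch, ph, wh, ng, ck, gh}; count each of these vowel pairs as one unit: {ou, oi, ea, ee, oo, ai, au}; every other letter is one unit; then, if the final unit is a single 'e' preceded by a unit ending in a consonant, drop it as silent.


Word: "bottle" (6 letters)
Left-to-right scan:
  1. 'b' (letter)
  2. 'o' (letter)
  3. 't' (letter)
  4. 't' (letter)
  5. 'l' (letter)
  6. 'e' (letter)
Units from scan: 6
Final unit is 'e' after a consonant -> drop as silent (-1)
Sound units = 5 units


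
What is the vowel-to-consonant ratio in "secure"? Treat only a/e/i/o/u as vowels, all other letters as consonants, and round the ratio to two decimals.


Word: "secure"
Vowels (a,e,i,o,u): 3
Consonants: 3
Ratio = 3/3
= 1.00


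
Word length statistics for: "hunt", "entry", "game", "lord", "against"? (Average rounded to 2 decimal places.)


Lengths: "hunt"=4, "entry"=5, "game"=4, "lord"=4, "against"=7
Sum = 24, Count = 5
Average = 24/5 = 4.80
= avg=4.80, min=4, max=7


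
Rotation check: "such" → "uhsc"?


Word: "such", Candidate: "uhsc"
Method: check if candidate is substring of word+word
"suchsuch" contains "uhsc"? No
Is rotation = No
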